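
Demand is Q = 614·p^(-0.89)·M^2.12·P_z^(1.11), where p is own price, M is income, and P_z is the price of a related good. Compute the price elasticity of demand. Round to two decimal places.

For a Cobb–Douglas (constant-elasticity) form Q = A·p^α·…, the elasticity with respect to p equals the exponent α at every point.
Here the exponent on p is -0.89, so the price elasticity of demand is -0.89.

-0.89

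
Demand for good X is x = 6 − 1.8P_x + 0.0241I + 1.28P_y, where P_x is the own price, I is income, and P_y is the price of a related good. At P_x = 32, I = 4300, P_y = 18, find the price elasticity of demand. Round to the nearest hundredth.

First evaluate x: 6 − 1.8(32) + 0.0241(4300) + 1.28(18) = 6 − 57.6 + 103.63 + 23.04 = 75.07.
∂x/∂P_x = −1.8, so E_p = (−1.8)·(32/75.07) ≈ -0.77.
|E_p| < 1: demand is inelastic.

-0.77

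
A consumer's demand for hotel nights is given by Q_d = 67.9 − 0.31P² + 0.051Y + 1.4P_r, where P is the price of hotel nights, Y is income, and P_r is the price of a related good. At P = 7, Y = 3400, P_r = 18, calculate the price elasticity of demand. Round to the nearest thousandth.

-0.121

Evaluating quantity at (P, Y, P_r) gives Q_d = 67.9 − 0.31(7)² + 0.051(3400) + 1.4(18) = 67.9 − 15.19 + 173.4 + 25.2 = 251.31.
∂Q_d/∂P = −2·0.31·P = -4.34, so E_p = -4.34·(7/251.31) ≈ -0.121.
|E_p| < 1: demand is inelastic.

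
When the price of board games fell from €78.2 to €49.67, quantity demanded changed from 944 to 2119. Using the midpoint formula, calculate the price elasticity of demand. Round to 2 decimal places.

-1.72

%Δq = (2119 − 944)/[(944 + 2119)/2] = 1175/1531.5 ≈ 0.7672.
%ΔP = (49.67 − 78.2)/[(78.2 + 49.67)/2] = -28.53/63.935 ≈ -0.4462.
Arc elasticity E = %Δq/%ΔP ≈ 0.7672/-0.4462 ≈ -1.72.
|E| > 1: demand is elastic over this range.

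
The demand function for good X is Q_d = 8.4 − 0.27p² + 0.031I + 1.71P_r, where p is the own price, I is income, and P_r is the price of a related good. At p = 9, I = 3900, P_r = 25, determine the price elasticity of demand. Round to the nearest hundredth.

First evaluate Q_d: 8.4 − 0.27(9)² + 0.031(3900) + 1.71(25) = 8.4 − 21.87 + 120.9 + 42.75 = 150.18.
∂Q_d/∂p = −2·0.27·p = -4.86, so E_p = -4.86·(9/150.18) ≈ -0.29.
|E_p| < 1: demand is inelastic.

-0.29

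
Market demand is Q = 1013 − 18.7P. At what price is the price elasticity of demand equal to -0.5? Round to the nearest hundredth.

18.06

Set −bP/(a − bP) = −0.5 ⇒ bP = 0.5(a − bP) ⇒ bP(1+0.5) = 0.5·a.
P = 0.5·1013/(18.7·1.5) ≈ 18.06.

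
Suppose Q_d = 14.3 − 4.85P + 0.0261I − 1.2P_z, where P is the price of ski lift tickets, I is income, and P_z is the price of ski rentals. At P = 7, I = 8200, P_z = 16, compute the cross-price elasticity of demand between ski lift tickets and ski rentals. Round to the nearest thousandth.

-0.110

Evaluating quantity at (P, I, P_z) gives Q_d = 14.3 − 4.85(7) + 0.0261(8200) − 1.2(16) = 14.3 − 33.95 + 214.02 − 19.2 = 175.17.
∂Q_d/∂P_z = −1.2, so E_xy = -1.2·(16/175.17) ≈ -0.110.
E_xy < 0: the goods are complements.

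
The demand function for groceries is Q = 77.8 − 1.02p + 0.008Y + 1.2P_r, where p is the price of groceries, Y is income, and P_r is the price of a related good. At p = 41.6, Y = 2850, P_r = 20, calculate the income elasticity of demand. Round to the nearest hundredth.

0.28

At the given point, Q = 77.8 − 1.02(41.6) + 0.008(2850) + 1.2(20) = 77.8 − 42.432 + 22.8 + 24 = 82.168.
∂Q/∂Y = +0.008, so E_I = 0.008·(2850/82.168) ≈ 0.28.
E_I ∈ (0,1): normal good (necessity).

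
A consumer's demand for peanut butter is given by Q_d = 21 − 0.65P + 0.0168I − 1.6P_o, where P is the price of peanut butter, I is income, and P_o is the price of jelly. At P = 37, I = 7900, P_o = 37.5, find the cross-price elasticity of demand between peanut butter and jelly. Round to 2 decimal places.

At the given point, Q_d = 21 − 0.65(37) + 0.0168(7900) − 1.6(37.5) = 21 − 24.05 + 132.72 − 60 = 69.67.
∂Q_d/∂P_o = −1.6, so E_xy = -1.6·(37.5/69.67) ≈ -0.86.
E_xy < 0: the goods are complements.

-0.86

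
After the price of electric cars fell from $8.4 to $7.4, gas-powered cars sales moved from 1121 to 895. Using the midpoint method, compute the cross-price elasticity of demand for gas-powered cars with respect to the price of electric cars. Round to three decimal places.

1.771

%ΔQ_x = (895 − 1121)/[(1121+895)/2] = -226/1008 ≈ -0.2242.
%ΔP_y = (7.4 − 8.4)/[(8.4+7.4)/2] ≈ -0.1266.
E_xy = -0.2242/-0.1266 ≈ 1.771.
E_xy > 0, so gas-powered cars and electric cars are substitutes.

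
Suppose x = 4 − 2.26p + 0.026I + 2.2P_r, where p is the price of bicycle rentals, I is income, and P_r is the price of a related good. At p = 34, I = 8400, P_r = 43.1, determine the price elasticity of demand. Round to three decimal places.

At the given point, x = 4 − 2.26(34) + 0.026(8400) + 2.2(43.1) = 4 − 76.84 + 218.4 + 94.82 = 240.38.
∂x/∂p = −2.26, so E_p = (−2.26)·(34/240.38) ≈ -0.320.
|E_p| < 1: demand is inelastic.

-0.320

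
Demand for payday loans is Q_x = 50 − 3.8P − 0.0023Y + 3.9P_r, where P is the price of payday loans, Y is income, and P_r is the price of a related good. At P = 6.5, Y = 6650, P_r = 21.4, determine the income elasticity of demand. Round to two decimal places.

At the given point, Q_x = 50 − 3.8(6.5) − 0.0023(6650) + 3.9(21.4) = 50 − 24.7 − 15.295 + 83.46 = 93.465.
∂Q_x/∂Y = −0.0023, so E_I = -0.0023·(6650/93.465) ≈ -0.16.
E_I < 0: inferior good.

-0.16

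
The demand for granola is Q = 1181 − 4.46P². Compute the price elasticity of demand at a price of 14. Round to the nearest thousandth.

-5.698

At P = 14, Q = 306.84.
dQ/dP = −2·4.46·P = −124.88.
Point elasticity E = (dQ/dP)·(P/Q) = -124.88 × 14/306.84 ≈ -5.698.
|E| > 1, so demand is elastic at this price.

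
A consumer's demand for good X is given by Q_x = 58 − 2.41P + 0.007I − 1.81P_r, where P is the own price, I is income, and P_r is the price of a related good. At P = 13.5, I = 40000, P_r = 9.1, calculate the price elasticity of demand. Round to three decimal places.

First evaluate Q_x: 58 − 2.41(13.5) + 0.007(40000) − 1.81(9.1) = 58 − 32.535 + 280 − 16.471 = 288.994.
∂Q_x/∂P = −2.41, so E_p = (−2.41)·(13.5/288.994) ≈ -0.113.
|E_p| < 1: demand is inelastic.

-0.113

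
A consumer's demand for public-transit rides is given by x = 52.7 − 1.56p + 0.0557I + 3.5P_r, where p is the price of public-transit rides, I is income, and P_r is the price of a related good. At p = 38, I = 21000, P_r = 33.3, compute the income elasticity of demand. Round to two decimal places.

0.91

Substituting, x = 52.7 − 1.56(38) + 0.0557(21000) + 3.5(33.3) = 52.7 − 59.28 + 1169.7 + 116.55 = 1279.67.
∂x/∂I = +0.0557, so E_I = 0.0557·(21000/1279.67) ≈ 0.91.
E_I ∈ (0,1): normal good (necessity).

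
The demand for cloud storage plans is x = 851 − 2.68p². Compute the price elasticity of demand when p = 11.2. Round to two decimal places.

At p = 11.2, x = 514.8208.
dx/dp = −2·2.68·p = −60.032.
Point elasticity E = (dx/dp)·(p/x) = -60.032 × 11.2/514.8208 ≈ -1.31.
|E| > 1, so demand is elastic at this price.

-1.31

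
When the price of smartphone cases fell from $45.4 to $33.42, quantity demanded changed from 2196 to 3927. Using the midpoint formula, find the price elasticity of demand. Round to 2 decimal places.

%ΔQ = (3927 − 2196)/[(2196 + 3927)/2] = 1731/3061.5 ≈ 0.5654.
%Δp = (33.42 − 45.4)/[(45.4 + 33.42)/2] = -11.98/39.41 ≈ -0.3040.
Arc elasticity E = %ΔQ/%Δp ≈ 0.5654/-0.3040 ≈ -1.86.
|E| > 1: demand is elastic over this range.

-1.86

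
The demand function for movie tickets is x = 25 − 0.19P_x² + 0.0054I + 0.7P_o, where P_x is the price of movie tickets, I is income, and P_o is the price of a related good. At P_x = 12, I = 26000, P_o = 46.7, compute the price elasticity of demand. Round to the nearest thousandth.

At the given point, x = 25 − 0.19(12)² + 0.0054(26000) + 0.7(46.7) = 25 − 27.36 + 140.4 + 32.69 = 170.73.
∂x/∂P_x = −2·0.19·P_x = -4.56, so E_p = -4.56·(12/170.73) ≈ -0.321.
|E_p| < 1: demand is inelastic.

-0.321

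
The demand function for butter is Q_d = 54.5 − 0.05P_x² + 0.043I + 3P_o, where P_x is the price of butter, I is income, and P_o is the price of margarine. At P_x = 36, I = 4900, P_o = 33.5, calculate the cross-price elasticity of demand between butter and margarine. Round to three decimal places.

0.334

At the given point, Q_d = 54.5 − 0.05(36)² + 0.043(4900) + 3(33.5) = 54.5 − 64.8 + 210.7 + 100.5 = 300.9.
∂Q_d/∂P_o = +3, so E_xy = 3·(33.5/300.9) ≈ 0.334.
E_xy > 0: the goods are substitutes.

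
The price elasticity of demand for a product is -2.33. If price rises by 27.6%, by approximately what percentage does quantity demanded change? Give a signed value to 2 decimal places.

%ΔQ ≈ E × %ΔP = (-2.33) × (27.6%) ≈ -64.31%.

-64.31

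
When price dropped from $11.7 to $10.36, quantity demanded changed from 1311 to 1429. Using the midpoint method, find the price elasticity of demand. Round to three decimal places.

-0.709

%Δq = (1429 − 1311)/[(1311 + 1429)/2] = 118/1370 ≈ 0.0861.
%ΔP = (10.36 − 11.7)/[(11.7 + 10.36)/2] = -1.34/11.03 ≈ -0.1215.
Arc elasticity E = %Δq/%ΔP ≈ 0.0861/-0.1215 ≈ -0.709.
|E| < 1: demand is inelastic over this range.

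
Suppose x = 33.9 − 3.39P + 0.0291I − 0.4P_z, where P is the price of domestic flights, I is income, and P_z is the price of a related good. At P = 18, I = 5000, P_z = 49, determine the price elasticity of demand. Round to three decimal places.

x = 33.9 − 3.39(18) + 0.0291(5000) − 0.4(49) = 33.9 − 61.02 + 145.5 − 19.6 = 98.78.
∂x/∂P = −3.39, so E_p = (−3.39)·(18/98.78) ≈ -0.618.
|E_p| < 1: demand is inelastic.

-0.618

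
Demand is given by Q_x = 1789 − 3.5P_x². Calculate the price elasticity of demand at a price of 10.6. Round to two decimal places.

At P_x = 10.6, Q_x = 1395.74.
dQ_x/dP_x = −2·3.5·P_x = −74.2.
Point elasticity E = (dQ_x/dP_x)·(P_x/Q_x) = -74.2 × 10.6/1395.74 ≈ -0.56.
|E| < 1, so demand is inelastic at this price.

-0.56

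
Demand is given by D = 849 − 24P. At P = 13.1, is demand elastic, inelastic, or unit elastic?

At P = 13.1, D = 534.6.
dD/dP = −24.
Point elasticity E = (dD/dP)·(P/D) = -24 × 13.1/534.6 ≈ -0.588.
|E| ≈ 0.588 < 1, so demand is inelastic.

inelastic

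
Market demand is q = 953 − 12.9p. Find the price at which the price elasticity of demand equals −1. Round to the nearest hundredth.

36.94

For linear demand q = a − bp, E = −bp/(a − bp). |E| = 1 ⇒ bp = a − bp ⇒ p = a/(2b).
p = 953/(2·12.9) ≈ 36.94.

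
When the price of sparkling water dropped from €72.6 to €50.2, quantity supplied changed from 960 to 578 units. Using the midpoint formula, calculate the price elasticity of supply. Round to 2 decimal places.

1.36

%Δq = (578 − 960)/[(960 + 578)/2] = -382/769 ≈ -0.4967.
%ΔP = (50.2 − 72.6)/[(72.6 + 50.2)/2] = -22.4/61.4 ≈ -0.3648.
Arc elasticity E = %Δq/%ΔP ≈ -0.4967/-0.3648 ≈ 1.36.
|E| > 1: supply is elastic over this range.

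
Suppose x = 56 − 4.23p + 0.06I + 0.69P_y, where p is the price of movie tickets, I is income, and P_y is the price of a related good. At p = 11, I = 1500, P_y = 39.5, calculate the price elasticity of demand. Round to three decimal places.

-0.367

First evaluate x: 56 − 4.23(11) + 0.06(1500) + 0.69(39.5) = 56 − 46.53 + 90 + 27.255 = 126.725.
∂x/∂p = −4.23, so E_p = (−4.23)·(11/126.725) ≈ -0.367.
|E_p| < 1: demand is inelastic.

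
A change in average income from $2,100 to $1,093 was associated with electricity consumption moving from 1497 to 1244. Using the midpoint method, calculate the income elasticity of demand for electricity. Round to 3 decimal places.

%ΔQ = (1244 − 1497)/[(1497+1244)/2] = -253/1370.5 ≈ -0.1846.
%ΔI = (1,093 − 2,100)/[(2,100+1,093)/2] = -1007/1596.5 ≈ -0.6308.
E_I = %ΔQ/%ΔI ≈ 0.293.
E_I ∈ (0,1): normal good (necessity).

0.293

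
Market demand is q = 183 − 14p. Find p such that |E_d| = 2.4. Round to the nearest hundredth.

Set −bp/(a − bp) = −2.4 ⇒ bp = 2.4(a − bp) ⇒ bp(1+2.4) = 2.4·a.
p = 2.4·183/(14·3.4) ≈ 9.23.

9.23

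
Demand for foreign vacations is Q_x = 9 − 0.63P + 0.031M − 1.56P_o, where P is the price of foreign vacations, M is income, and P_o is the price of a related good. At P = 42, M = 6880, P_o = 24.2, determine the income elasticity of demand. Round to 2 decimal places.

1.35

At the given point, Q_x = 9 − 0.63(42) + 0.031(6880) − 1.56(24.2) = 9 − 26.46 + 213.28 − 37.752 = 158.068.
∂Q_x/∂M = +0.031, so E_I = 0.031·(6880/158.068) ≈ 1.35.
E_I > 1: normal good (luxury).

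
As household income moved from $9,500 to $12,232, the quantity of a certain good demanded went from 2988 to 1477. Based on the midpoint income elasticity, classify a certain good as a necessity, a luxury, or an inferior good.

%ΔQ = (1477 − 2988)/[(2988+1477)/2] = -1511/2232.5 ≈ -0.6768.
%ΔI = (12,232 − 9,500)/[(9,500+12,232)/2] = 2732/10866 ≈ 0.2514.
E_I = %ΔQ/%ΔI ≈ -2.692.
E_I < 0: inferior good.

inferior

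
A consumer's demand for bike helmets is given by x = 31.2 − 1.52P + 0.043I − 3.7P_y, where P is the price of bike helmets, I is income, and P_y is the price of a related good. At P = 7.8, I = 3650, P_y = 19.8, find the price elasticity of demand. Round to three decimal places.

-0.115

First evaluate x: 31.2 − 1.52(7.8) + 0.043(3650) − 3.7(19.8) = 31.2 − 11.856 + 156.95 − 73.26 = 103.034.
∂x/∂P = −1.52, so E_p = (−1.52)·(7.8/103.034) ≈ -0.115.
|E_p| < 1: demand is inelastic.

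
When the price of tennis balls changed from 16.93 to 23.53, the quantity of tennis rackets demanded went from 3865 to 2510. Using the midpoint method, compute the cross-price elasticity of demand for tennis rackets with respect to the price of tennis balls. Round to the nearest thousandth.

-1.303

%ΔQ_x = (2510 − 3865)/[(3865+2510)/2] = -1355/3187.5 ≈ -0.4251.
%ΔP_y = (23.53 − 16.93)/[(16.93+23.53)/2] ≈ 0.3262.
E_xy = -0.4251/0.3262 ≈ -1.303.
E_xy < 0, so tennis rackets and tennis balls are complements.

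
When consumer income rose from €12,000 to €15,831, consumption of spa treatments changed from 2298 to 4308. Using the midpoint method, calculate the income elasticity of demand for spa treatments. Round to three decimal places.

%ΔQ = (4308 − 2298)/[(2298+4308)/2] = 2010/3303 ≈ 0.6085.
%ΔI = (15,831 − 12,000)/[(12,000+15,831)/2] = 3831/13915.5 ≈ 0.2753.
E_I = %ΔQ/%ΔI ≈ 2.210.
E_I > 1: normal good (luxury).

2.210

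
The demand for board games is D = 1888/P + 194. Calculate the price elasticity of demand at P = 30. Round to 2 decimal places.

-0.24

At P = 30, D = 256.9333.
dD/dP = −1888/P² = −2.0978.
Point elasticity E = (dD/dP)·(P/D) = -2.0978 × 30/256.9333 ≈ -0.24.
|E| < 1, so demand is inelastic at this price.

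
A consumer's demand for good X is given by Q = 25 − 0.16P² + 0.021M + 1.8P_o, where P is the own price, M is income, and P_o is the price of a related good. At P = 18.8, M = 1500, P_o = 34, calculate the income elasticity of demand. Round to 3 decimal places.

0.515

At the given point, Q = 25 − 0.16(18.8)² + 0.021(1500) + 1.8(34) = 25 − 56.5504 + 31.5 + 61.2 = 61.1496.
∂Q/∂M = +0.021, so E_I = 0.021·(1500/61.1496) ≈ 0.515.
E_I ∈ (0,1): normal good (necessity).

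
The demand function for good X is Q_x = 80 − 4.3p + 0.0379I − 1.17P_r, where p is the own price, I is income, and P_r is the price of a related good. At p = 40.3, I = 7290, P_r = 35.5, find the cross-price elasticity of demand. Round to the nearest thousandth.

Substituting, Q_x = 80 − 4.3(40.3) + 0.0379(7290) − 1.17(35.5) = 80 − 173.29 + 276.291 − 41.535 = 141.466.
∂Q_x/∂P_r = −1.17, so E_xy = -1.17·(35.5/141.466) ≈ -0.294.
E_xy < 0: the goods are complements.

-0.294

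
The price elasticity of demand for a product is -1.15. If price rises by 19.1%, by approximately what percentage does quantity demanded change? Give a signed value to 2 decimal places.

-21.97

%ΔQ ≈ E × %ΔP = (-1.15) × (19.1%) ≈ -21.97%.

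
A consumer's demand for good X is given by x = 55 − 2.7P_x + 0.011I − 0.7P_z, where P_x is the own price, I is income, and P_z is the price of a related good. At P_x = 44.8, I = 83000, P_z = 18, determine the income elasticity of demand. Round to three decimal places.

Substituting, x = 55 − 2.7(44.8) + 0.011(83000) − 0.7(18) = 55 − 120.96 + 913 − 12.6 = 834.44.
∂x/∂I = +0.011, so E_I = 0.011·(83000/834.44) ≈ 1.094.
E_I > 1: normal good (luxury).

1.094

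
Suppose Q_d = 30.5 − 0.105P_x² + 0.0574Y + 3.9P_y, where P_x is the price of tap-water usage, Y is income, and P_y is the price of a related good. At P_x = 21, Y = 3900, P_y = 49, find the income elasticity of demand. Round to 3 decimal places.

0.561

Evaluating quantity at (P_x, Y, P_y) gives Q_d = 30.5 − 0.105(21)² + 0.0574(3900) + 3.9(49) = 30.5 − 46.305 + 223.86 + 191.1 = 399.155.
∂Q_d/∂Y = +0.0574, so E_I = 0.0574·(3900/399.155) ≈ 0.561.
E_I ∈ (0,1): normal good (necessity).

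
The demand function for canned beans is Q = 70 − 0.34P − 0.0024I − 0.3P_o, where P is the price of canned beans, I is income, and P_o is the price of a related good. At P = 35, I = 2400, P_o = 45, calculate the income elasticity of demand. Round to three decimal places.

-0.148

Evaluating quantity at (P, I, P_o) gives Q = 70 − 0.34(35) − 0.0024(2400) − 0.3(45) = 70 − 11.9 − 5.76 − 13.5 = 38.84.
∂Q/∂I = −0.0024, so E_I = -0.0024·(2400/38.84) ≈ -0.148.
E_I < 0: inferior good.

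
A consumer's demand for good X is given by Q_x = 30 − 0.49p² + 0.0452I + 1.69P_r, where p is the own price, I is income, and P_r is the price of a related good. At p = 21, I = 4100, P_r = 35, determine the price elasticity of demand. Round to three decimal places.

Q_x = 30 − 0.49(21)² + 0.0452(4100) + 1.69(35) = 30 − 216.09 + 185.32 + 59.15 = 58.38.
∂Q_x/∂p = −2·0.49·p = -20.58, so E_p = -20.58·(21/58.38) ≈ -7.403.
|E_p| > 1: demand is elastic.

-7.403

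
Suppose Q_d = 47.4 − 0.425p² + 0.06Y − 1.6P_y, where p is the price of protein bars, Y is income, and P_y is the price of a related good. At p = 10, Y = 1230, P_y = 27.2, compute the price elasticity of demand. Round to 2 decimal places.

-2.42

Substituting, Q_d = 47.4 − 0.425(10)² + 0.06(1230) − 1.6(27.2) = 47.4 − 42.5 + 73.8 − 43.52 = 35.18.
∂Q_d/∂p = −2·0.425·p = -8.5, so E_p = -8.5·(10/35.18) ≈ -2.42.
|E_p| > 1: demand is elastic.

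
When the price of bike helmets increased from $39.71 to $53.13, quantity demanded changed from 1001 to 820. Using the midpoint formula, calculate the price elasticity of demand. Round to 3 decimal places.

-0.688

%Δq = (820 − 1001)/[(1001 + 820)/2] = -181/910.5 ≈ -0.1988.
%Δp = (53.13 − 39.71)/[(39.71 + 53.13)/2] = 13.42/46.42 ≈ 0.2891.
Arc elasticity E = %Δq/%Δp ≈ -0.1988/0.2891 ≈ -0.688.
|E| < 1: demand is inelastic over this range.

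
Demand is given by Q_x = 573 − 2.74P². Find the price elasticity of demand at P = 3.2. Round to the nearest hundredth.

At P = 3.2, Q_x = 544.9424.
dQ_x/dP = −2·2.74·P = −17.536.
Point elasticity E = (dQ_x/dP)·(P/Q_x) = -17.536 × 3.2/544.9424 ≈ -0.10.
|E| < 1, so demand is inelastic at this price.

-0.10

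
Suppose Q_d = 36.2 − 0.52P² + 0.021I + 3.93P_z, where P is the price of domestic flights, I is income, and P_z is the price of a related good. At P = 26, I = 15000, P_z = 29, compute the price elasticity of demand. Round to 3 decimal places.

Evaluating quantity at (P, I, P_z) gives Q_d = 36.2 − 0.52(26)² + 0.021(15000) + 3.93(29) = 36.2 − 351.52 + 315 + 113.97 = 113.65.
∂Q_d/∂P = −2·0.52·P = -27.04, so E_p = -27.04·(26/113.65) ≈ -6.186.
|E_p| > 1: demand is elastic.

-6.186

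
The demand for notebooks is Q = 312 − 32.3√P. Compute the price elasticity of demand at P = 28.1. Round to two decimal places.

At P = 28.1, Q = 140.7795.
dQ/dP = −32.3/(2√P) = −32.3/(2·5.3009).
Point elasticity E = (dQ/dP)·(P/Q) = -3.0466 × 28.1/140.7795 ≈ -0.61.
|E| < 1, so demand is inelastic at this price.

-0.61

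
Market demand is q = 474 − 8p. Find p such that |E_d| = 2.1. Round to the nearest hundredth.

40.14

Set −bp/(a − bp) = −2.1 ⇒ bp = 2.1(a − bp) ⇒ bp(1+2.1) = 2.1·a.
p = 2.1·474/(8·3.1) ≈ 40.14.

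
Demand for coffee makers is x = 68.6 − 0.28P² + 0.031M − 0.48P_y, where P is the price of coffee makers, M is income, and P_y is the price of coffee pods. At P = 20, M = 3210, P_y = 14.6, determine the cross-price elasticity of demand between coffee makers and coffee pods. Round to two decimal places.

Evaluating quantity at (P, M, P_y) gives x = 68.6 − 0.28(20)² + 0.031(3210) − 0.48(14.6) = 68.6 − 112 + 99.51 − 7.008 = 49.102.
∂x/∂P_y = −0.48, so E_xy = -0.48·(14.6/49.102) ≈ -0.14.
E_xy < 0: the goods are complements.

-0.14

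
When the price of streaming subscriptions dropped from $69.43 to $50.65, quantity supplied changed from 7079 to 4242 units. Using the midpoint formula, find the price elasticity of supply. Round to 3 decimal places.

%Δq = (4242 − 7079)/[(7079 + 4242)/2] = -2837/5660.5 ≈ -0.5012.
%ΔP = (50.65 − 69.43)/[(69.43 + 50.65)/2] = -18.78/60.04 ≈ -0.3128.
Arc elasticity E = %Δq/%ΔP ≈ -0.5012/-0.3128 ≈ 1.602.
|E| > 1: supply is elastic over this range.

1.602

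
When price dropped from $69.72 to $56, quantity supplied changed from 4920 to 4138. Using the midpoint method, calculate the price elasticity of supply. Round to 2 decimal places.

0.79

%ΔQ = (4138 − 4920)/[(4920 + 4138)/2] = -782/4529 ≈ -0.1727.
%Δp = (56 − 69.72)/[(69.72 + 56)/2] = -13.72/62.86 ≈ -0.2183.
Arc elasticity E = %ΔQ/%Δp ≈ -0.1727/-0.2183 ≈ 0.79.
|E| < 1: supply is inelastic over this range.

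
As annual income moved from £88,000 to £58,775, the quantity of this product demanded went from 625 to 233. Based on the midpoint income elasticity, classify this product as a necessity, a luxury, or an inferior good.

%ΔQ = (233 − 625)/[(625+233)/2] = -392/429 ≈ -0.9138.
%ΔY = (58,775 − 88,000)/[(88,000+58,775)/2] = -29225/73387.5 ≈ -0.3982.
E_I = %ΔQ/%ΔY ≈ 2.295.
E_I > 1: normal good (luxury).

luxury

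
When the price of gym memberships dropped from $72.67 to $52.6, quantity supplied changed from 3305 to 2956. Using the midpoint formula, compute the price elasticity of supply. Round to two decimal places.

0.35

%Δq = (2956 − 3305)/[(3305 + 2956)/2] = -349/3130.5 ≈ -0.1115.
%Δp = (52.6 − 72.67)/[(72.67 + 52.6)/2] = -20.07/62.635 ≈ -0.3204.
Arc elasticity E = %Δq/%Δp ≈ -0.1115/-0.3204 ≈ 0.35.
|E| < 1: supply is inelastic over this range.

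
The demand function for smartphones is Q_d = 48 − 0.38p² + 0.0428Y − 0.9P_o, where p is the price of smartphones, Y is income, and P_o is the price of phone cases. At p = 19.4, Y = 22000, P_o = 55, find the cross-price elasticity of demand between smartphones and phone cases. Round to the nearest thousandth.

First evaluate Q_d: 48 − 0.38(19.4)² + 0.0428(22000) − 0.9(55) = 48 − 143.0168 + 941.6 − 49.5 = 797.0832.
∂Q_d/∂P_o = −0.9, so E_xy = -0.9·(55/797.0832) ≈ -0.062.
E_xy < 0: the goods are complements.

-0.062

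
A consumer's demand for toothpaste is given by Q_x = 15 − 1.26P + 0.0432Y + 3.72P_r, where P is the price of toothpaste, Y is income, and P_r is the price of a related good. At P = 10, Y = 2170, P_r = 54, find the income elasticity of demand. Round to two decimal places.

Q_x = 15 − 1.26(10) + 0.0432(2170) + 3.72(54) = 15 − 12.6 + 93.744 + 200.88 = 297.024.
∂Q_x/∂Y = +0.0432, so E_I = 0.0432·(2170/297.024) ≈ 0.32.
E_I ∈ (0,1): normal good (necessity).

0.32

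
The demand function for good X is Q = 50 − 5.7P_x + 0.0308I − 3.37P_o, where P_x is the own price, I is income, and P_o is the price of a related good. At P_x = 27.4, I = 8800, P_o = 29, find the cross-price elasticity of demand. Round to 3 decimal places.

-1.456

Q = 50 − 5.7(27.4) + 0.0308(8800) − 3.37(29) = 50 − 156.18 + 271.04 − 97.73 = 67.13.
∂Q/∂P_o = −3.37, so E_xy = -3.37·(29/67.13) ≈ -1.456.
E_xy < 0: the goods are complements.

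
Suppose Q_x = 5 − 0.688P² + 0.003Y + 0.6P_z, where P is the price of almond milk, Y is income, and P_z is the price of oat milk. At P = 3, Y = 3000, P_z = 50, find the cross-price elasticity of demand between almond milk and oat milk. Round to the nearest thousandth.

0.793

At the given point, Q_x = 5 − 0.688(3)² + 0.003(3000) + 0.6(50) = 5 − 6.192 + 9 + 30 = 37.808.
∂Q_x/∂P_z = +0.6, so E_xy = 0.6·(50/37.808) ≈ 0.793.
E_xy > 0: the goods are substitutes.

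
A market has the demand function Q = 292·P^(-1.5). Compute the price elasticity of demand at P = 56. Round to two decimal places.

-1.50

For a Cobb–Douglas (constant-elasticity) form Q = A·P^α·…, the elasticity with respect to P equals the exponent α at every point.
Here the exponent on P is -1.5, so the price elasticity of demand is -1.50.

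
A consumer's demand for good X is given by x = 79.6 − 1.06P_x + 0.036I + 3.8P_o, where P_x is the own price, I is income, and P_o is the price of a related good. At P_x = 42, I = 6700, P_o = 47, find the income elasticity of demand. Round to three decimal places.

Evaluating quantity at (P_x, I, P_o) gives x = 79.6 − 1.06(42) + 0.036(6700) + 3.8(47) = 79.6 − 44.52 + 241.2 + 178.6 = 454.88.
∂x/∂I = +0.036, so E_I = 0.036·(6700/454.88) ≈ 0.530.
E_I ∈ (0,1): normal good (necessity).

0.530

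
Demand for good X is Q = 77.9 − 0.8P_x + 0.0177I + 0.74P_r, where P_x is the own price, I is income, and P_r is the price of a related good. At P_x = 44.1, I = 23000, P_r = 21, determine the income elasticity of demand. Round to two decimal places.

Substituting, Q = 77.9 − 0.8(44.1) + 0.0177(23000) + 0.74(21) = 77.9 − 35.28 + 407.1 + 15.54 = 465.26.
∂Q/∂I = +0.0177, so E_I = 0.0177·(23000/465.26) ≈ 0.87.
E_I ∈ (0,1): normal good (necessity).

0.87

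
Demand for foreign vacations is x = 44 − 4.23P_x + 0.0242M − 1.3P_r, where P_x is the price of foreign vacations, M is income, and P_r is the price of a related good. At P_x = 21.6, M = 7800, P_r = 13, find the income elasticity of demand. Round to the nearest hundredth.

1.52

Substituting, x = 44 − 4.23(21.6) + 0.0242(7800) − 1.3(13) = 44 − 91.368 + 188.76 − 16.9 = 124.492.
∂x/∂M = +0.0242, so E_I = 0.0242·(7800/124.492) ≈ 1.52.
E_I > 1: normal good (luxury).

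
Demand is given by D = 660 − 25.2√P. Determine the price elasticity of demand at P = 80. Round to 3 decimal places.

At P = 80, D = 434.6043.
dD/dP = −25.2/(2√P) = −25.2/(2·8.9443).
Point elasticity E = (dD/dP)·(P/D) = -1.4087 × 80/434.6043 ≈ -0.259.
|E| < 1, so demand is inelastic at this price.

-0.259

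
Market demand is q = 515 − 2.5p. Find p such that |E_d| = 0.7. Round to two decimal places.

84.82

Set −bp/(a − bp) = −0.7 ⇒ bp = 0.7(a − bp) ⇒ bp(1+0.7) = 0.7·a.
p = 0.7·515/(2.5·1.7) ≈ 84.82.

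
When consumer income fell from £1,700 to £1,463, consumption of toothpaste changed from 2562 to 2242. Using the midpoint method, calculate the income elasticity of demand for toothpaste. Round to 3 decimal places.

%ΔQ = (2242 − 2562)/[(2562+2242)/2] = -320/2402 ≈ -0.1332.
%ΔY = (1,463 − 1,700)/[(1,700+1,463)/2] = -237/1581.5 ≈ -0.1499.
E_I = %ΔQ/%ΔY ≈ 0.889.
E_I ∈ (0,1): normal good (necessity).

0.889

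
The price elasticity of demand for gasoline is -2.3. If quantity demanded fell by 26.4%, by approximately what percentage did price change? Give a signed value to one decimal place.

%ΔQ ≈ E × %ΔP ⇒ %ΔP = %ΔQ / E = (-26.4%)/(-2.3) ≈ 11.5%.

11.5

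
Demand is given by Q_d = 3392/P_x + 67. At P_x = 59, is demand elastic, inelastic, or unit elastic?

inelastic

At P_x = 59, Q_d = 124.4915.
dQ_d/dP_x = −3392/P_x² = −0.9744.
Point elasticity E = (dQ_d/dP_x)·(P_x/Q_d) = -0.9744 × 59/124.4915 ≈ -0.462.
|E| ≈ 0.462 < 1, so demand is inelastic.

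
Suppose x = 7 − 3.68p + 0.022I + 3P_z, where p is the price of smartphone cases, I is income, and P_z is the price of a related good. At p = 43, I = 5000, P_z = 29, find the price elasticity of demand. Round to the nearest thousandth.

Substituting, x = 7 − 3.68(43) + 0.022(5000) + 3(29) = 7 − 158.24 + 110 + 87 = 45.76.
∂x/∂p = −3.68, so E_p = (−3.68)·(43/45.76) ≈ -3.458.
|E_p| > 1: demand is elastic.

-3.458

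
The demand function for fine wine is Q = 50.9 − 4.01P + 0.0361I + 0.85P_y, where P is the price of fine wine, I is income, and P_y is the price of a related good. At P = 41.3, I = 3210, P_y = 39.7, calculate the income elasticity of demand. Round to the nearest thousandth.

First evaluate Q: 50.9 − 4.01(41.3) + 0.0361(3210) + 0.85(39.7) = 50.9 − 165.613 + 115.881 + 33.745 = 34.913.
∂Q/∂I = +0.0361, so E_I = 0.0361·(3210/34.913) ≈ 3.319.
E_I > 1: normal good (luxury).

3.319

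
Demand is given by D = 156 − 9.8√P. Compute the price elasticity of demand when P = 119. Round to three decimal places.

At P = 119, D = 49.0946.
dD/dP = −9.8/(2√P) = −9.8/(2·10.9087).
Point elasticity E = (dD/dP)·(P/D) = -0.4492 × 119/49.0946 ≈ -1.089.
|E| > 1, so demand is elastic at this price.

-1.089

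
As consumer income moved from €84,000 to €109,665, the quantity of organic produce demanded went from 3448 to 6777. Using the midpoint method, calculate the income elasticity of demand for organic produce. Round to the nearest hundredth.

%ΔQ = (6777 − 3448)/[(3448+6777)/2] = 3329/5112.5 ≈ 0.6511.
%ΔI = (109,665 − 84,000)/[(84,000+109,665)/2] = 25665/96832.5 ≈ 0.2650.
E_I = %ΔQ/%ΔI ≈ 2.46.
E_I > 1: normal good (luxury).

2.46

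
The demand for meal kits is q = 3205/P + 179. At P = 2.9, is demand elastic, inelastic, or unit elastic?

inelastic

At P = 2.9, q = 1284.1724.
dq/dP = −3205/P² = −381.0939.
Point elasticity E = (dq/dP)·(P/q) = -381.0939 × 2.9/1284.1724 ≈ -0.861.
|E| ≈ 0.861 < 1, so demand is inelastic.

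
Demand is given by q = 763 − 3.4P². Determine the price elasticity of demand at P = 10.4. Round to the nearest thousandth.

At P = 10.4, q = 395.256.
dq/dP = −2·3.4·P = −70.72.
Point elasticity E = (dq/dP)·(P/q) = -70.72 × 10.4/395.256 ≈ -1.861.
|E| > 1, so demand is elastic at this price.

-1.861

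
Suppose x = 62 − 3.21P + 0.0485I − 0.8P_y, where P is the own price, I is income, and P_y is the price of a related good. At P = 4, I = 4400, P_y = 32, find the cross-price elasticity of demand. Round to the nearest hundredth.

-0.11

First evaluate x: 62 − 3.21(4) + 0.0485(4400) − 0.8(32) = 62 − 12.84 + 213.4 − 25.6 = 236.96.
∂x/∂P_y = −0.8, so E_xy = -0.8·(32/236.96) ≈ -0.11.
E_xy < 0: the goods are complements.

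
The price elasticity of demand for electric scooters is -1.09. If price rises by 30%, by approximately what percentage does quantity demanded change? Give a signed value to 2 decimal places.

%ΔQ ≈ E × %ΔP = (-1.09) × (30%) = -32.70%.

-32.70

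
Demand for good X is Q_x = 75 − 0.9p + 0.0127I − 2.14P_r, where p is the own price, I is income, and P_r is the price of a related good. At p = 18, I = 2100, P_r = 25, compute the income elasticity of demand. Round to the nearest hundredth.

0.83

Evaluating quantity at (p, I, P_r) gives Q_x = 75 − 0.9(18) + 0.0127(2100) − 2.14(25) = 75 − 16.2 + 26.67 − 53.5 = 31.97.
∂Q_x/∂I = +0.0127, so E_I = 0.0127·(2100/31.97) ≈ 0.83.
E_I ∈ (0,1): normal good (necessity).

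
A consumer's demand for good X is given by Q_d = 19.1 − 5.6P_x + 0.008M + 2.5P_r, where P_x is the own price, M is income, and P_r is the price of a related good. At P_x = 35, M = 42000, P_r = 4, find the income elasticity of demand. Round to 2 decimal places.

Evaluating quantity at (P_x, M, P_r) gives Q_d = 19.1 − 5.6(35) + 0.008(42000) + 2.5(4) = 19.1 − 196 + 336 + 10 = 169.1.
∂Q_d/∂M = +0.008, so E_I = 0.008·(42000/169.1) ≈ 1.99.
E_I > 1: normal good (luxury).

1.99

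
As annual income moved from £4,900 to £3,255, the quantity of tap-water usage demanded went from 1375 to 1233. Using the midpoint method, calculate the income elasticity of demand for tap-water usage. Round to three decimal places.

%ΔQ = (1233 − 1375)/[(1375+1233)/2] = -142/1304 ≈ -0.1089.
%ΔM = (3,255 − 4,900)/[(4,900+3,255)/2] = -1645/4077.5 ≈ -0.4034.
E_I = %ΔQ/%ΔM ≈ 0.270.
E_I ∈ (0,1): normal good (necessity).

0.270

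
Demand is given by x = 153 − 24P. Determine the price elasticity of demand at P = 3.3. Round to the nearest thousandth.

-1.073

At P = 3.3, x = 73.8.
dx/dP = −24.
Point elasticity E = (dx/dP)·(P/x) = -24 × 3.3/73.8 ≈ -1.073.
|E| > 1, so demand is elastic at this price.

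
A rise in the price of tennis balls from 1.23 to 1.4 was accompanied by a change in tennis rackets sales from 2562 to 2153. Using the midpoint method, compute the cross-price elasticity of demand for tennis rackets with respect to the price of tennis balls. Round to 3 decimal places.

-1.342

%ΔQ_x = (2153 − 2562)/[(2562+2153)/2] = -409/2357.5 ≈ -0.1735.
%ΔP_y = (1.4 − 1.23)/[(1.23+1.4)/2] ≈ 0.1293.
E_xy = -0.1735/0.1293 ≈ -1.342.
E_xy < 0, so tennis rackets and tennis balls are complements.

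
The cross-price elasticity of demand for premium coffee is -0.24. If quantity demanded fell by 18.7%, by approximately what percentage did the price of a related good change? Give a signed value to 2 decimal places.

%ΔQ ≈ E × %ΔP_y ⇒ %ΔP_y = %ΔQ / E = (-18.7%)/(-0.24) ≈ 77.92%.

77.92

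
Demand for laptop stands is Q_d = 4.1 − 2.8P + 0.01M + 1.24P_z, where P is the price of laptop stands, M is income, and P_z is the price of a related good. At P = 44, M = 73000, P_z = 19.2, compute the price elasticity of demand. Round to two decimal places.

First evaluate Q_d: 4.1 − 2.8(44) + 0.01(73000) + 1.24(19.2) = 4.1 − 123.2 + 730 + 23.808 = 634.708.
∂Q_d/∂P = −2.8, so E_p = (−2.8)·(44/634.708) ≈ -0.19.
|E_p| < 1: demand is inelastic.

-0.19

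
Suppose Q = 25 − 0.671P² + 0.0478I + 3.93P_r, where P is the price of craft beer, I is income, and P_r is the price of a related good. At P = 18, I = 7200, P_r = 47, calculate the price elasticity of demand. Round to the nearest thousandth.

-1.292

At the given point, Q = 25 − 0.671(18)² + 0.0478(7200) + 3.93(47) = 25 − 217.404 + 344.16 + 184.71 = 336.466.
∂Q/∂P = −2·0.671·P = -24.156, so E_p = -24.156·(18/336.466) ≈ -1.292.
|E_p| > 1: demand is elastic.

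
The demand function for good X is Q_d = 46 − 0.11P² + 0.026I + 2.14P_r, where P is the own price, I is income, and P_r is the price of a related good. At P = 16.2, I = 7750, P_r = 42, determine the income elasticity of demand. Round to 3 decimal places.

0.653

Substituting, Q_d = 46 − 0.11(16.2)² + 0.026(7750) + 2.14(42) = 46 − 28.8684 + 201.5 + 89.88 = 308.5116.
∂Q_d/∂I = +0.026, so E_I = 0.026·(7750/308.5116) ≈ 0.653.
E_I ∈ (0,1): normal good (necessity).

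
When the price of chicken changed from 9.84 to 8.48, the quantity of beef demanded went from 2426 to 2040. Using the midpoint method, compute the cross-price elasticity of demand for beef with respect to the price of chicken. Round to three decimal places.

%ΔQ_x = (2040 − 2426)/[(2426+2040)/2] = -386/2233 ≈ -0.1729.
%ΔP_y = (8.48 − 9.84)/[(9.84+8.48)/2] ≈ -0.1485.
E_xy = -0.1729/-0.1485 ≈ 1.164.
E_xy > 0, so beef and chicken are substitutes.

1.164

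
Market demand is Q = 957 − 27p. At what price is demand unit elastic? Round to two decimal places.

17.72

For linear demand Q = a − bp, E = −bp/(a − bp). |E| = 1 ⇒ bp = a − bp ⇒ p = a/(2b).
p = 957/(2·27) ≈ 17.72.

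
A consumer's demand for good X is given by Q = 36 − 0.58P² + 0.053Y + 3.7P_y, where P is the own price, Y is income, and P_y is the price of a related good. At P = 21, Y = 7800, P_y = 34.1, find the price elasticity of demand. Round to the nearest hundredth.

At the given point, Q = 36 − 0.58(21)² + 0.053(7800) + 3.7(34.1) = 36 − 255.78 + 413.4 + 126.17 = 319.79.
∂Q/∂P = −2·0.58·P = -24.36, so E_p = -24.36·(21/319.79) ≈ -1.60.
|E_p| > 1: demand is elastic.

-1.60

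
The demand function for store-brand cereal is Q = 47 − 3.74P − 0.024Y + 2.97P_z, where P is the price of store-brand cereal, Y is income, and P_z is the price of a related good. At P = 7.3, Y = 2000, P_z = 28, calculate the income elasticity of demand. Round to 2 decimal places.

-0.87

Evaluating quantity at (P, Y, P_z) gives Q = 47 − 3.74(7.3) − 0.024(2000) + 2.97(28) = 47 − 27.302 − 48 + 83.16 = 54.858.
∂Q/∂Y = −0.024, so E_I = -0.024·(2000/54.858) ≈ -0.87.
E_I < 0: inferior good.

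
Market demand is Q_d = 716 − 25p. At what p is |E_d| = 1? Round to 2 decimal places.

14.32

For linear demand Q_d = a − bp, E = −bp/(a − bp). |E| = 1 ⇒ bp = a − bp ⇒ p = a/(2b).
p = 716/(2·25) = 14.32.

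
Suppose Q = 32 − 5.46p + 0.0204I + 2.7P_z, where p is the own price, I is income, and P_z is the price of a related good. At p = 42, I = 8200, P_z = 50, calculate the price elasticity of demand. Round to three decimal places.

At the given point, Q = 32 − 5.46(42) + 0.0204(8200) + 2.7(50) = 32 − 229.32 + 167.28 + 135 = 104.96.
∂Q/∂p = −5.46, so E_p = (−5.46)·(42/104.96) ≈ -2.185.
|E_p| > 1: demand is elastic.

-2.185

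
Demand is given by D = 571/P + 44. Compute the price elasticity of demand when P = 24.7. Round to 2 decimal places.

-0.34

At P = 24.7, D = 67.1174.
dD/dP = −571/P² = −0.9359.
Point elasticity E = (dD/dP)·(P/D) = -0.9359 × 24.7/67.1174 ≈ -0.34.
|E| < 1, so demand is inelastic at this price.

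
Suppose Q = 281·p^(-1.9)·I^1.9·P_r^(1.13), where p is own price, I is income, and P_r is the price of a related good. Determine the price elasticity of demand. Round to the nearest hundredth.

For a Cobb–Douglas (constant-elasticity) form Q = A·p^α·…, the elasticity with respect to p equals the exponent α at every point.
Here the exponent on p is -1.9, so the price elasticity of demand is -1.90.

-1.90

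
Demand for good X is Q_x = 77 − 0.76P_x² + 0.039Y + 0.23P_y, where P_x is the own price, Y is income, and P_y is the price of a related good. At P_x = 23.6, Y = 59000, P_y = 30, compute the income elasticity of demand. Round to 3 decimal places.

1.173

First evaluate Q_x: 77 − 0.76(23.6)² + 0.039(59000) + 0.23(30) = 77 − 423.2896 + 2301 + 6.9 = 1961.6104.
∂Q_x/∂Y = +0.039, so E_I = 0.039·(59000/1961.6104) ≈ 1.173.
E_I > 1: normal good (luxury).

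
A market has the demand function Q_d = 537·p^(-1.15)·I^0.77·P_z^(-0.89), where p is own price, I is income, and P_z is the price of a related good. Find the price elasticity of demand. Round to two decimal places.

For a Cobb–Douglas (constant-elasticity) form Q_d = A·p^α·…, the elasticity with respect to p equals the exponent α at every point.
Here the exponent on p is -1.15, so the price elasticity of demand is -1.15.

-1.15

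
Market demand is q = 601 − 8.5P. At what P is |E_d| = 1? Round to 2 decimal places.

For linear demand q = a − bP, E = −bP/(a − bP). |E| = 1 ⇒ bP = a − bP ⇒ P = a/(2b).
P = 601/(2·8.5) ≈ 35.35.

35.35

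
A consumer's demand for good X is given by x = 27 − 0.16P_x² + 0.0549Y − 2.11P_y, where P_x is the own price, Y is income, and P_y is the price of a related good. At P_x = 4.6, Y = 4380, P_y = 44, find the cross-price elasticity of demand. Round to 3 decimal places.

Substituting, x = 27 − 0.16(4.6)² + 0.0549(4380) − 2.11(44) = 27 − 3.3856 + 240.462 − 92.84 = 171.2364.
∂x/∂P_y = −2.11, so E_xy = -2.11·(44/171.2364) ≈ -0.542.
E_xy < 0: the goods are complements.

-0.542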